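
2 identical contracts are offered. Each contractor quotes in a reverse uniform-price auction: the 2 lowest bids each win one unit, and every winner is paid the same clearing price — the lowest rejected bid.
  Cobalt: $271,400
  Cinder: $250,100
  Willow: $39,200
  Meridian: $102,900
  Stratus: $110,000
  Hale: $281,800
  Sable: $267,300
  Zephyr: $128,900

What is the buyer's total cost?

Sorting: 39,200 (Willow), 102,900 (Meridian), 110,000 (Stratus), 128,900 (Zephyr), …
Winners (2 units): Willow, Meridian.
First losing bid is Stratus's $110,000, which sets the uniform price.
Total cost = 2 × $110,000 = $220,000.

Total cost: $220,000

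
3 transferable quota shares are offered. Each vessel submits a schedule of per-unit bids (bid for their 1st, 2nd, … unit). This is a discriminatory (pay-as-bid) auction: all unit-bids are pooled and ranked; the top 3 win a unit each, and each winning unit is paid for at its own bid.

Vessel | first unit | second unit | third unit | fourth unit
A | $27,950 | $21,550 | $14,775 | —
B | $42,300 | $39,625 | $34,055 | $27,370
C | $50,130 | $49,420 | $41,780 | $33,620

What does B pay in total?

B pays $42,300

Merging the schedules and taking the best 3: 50,130 (C-1), 49,420 (C-2), 42,300 (B-1)
Next rejected bid: $41,780 (not a price — pay-as-bid).
B's winning unit-bids: 42,300 = $42,300.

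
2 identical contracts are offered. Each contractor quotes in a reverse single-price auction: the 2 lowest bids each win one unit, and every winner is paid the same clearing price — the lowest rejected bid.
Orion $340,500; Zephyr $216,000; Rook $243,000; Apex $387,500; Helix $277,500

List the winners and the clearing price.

Bids ranked low→high: 216,000 (Zephyr), 243,000 (Rook), 277,500 (Helix), 340,500 (Orion), …
Winners (2 units): Zephyr, Rook.
First losing bid is Helix's $277,500, which sets the uniform price.

Zephyr, Rook; each is paid $277,500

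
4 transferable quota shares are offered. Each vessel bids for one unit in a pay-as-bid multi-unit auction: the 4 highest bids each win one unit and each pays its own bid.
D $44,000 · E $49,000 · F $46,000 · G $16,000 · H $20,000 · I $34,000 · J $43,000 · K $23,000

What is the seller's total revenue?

Total revenue: $182,000

Sorting: 49,000 (E), 46,000 (F), 44,000 (D), 43,000 (J), 34,000 (I), 23,000 (K), …
Winners (4 units): E, F, D, J.
Total revenue = 49,000 + 46,000 + 44,000 + 43,000 = $182,000.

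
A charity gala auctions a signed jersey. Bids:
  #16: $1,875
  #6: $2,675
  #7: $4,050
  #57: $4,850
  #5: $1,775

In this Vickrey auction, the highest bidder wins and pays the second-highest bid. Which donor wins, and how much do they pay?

Bids ranked: 4,850 (#57) > 4,050 (#7) > 2,675 (#6) > 1,875 (#16) > 1,775 (#5)
#57 is highest; pays the second-highest bid, $4,050.

#57 pays $4,050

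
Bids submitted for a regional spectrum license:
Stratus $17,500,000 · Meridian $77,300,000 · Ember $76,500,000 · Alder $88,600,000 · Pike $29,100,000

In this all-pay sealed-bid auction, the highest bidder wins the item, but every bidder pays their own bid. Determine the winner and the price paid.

Sorting bids: 88,600,000 (Alder) > 77,300,000 (Meridian) > 76,500,000 (Ember) > 29,100,000 (Pike) > 17,500,000 (Stratus)
Alder is highest and takes the item; every bidder forfeits their bid.

Alder pays $88,600,000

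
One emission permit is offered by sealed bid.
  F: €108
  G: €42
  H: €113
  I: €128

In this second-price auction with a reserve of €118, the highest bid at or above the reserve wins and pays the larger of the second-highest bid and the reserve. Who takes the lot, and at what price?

Rule: the highest bid at or above the reserve wins and pays the larger of the second-highest bid and the reserve.
Bids ranked: 128 (I) > 113 (H) > 108 (F) > 42 (G)
Highest eligible bid: I at €128.
Second-highest bid €113 is below the reserve €118, so the reserve binds → payment €118.

I pays €118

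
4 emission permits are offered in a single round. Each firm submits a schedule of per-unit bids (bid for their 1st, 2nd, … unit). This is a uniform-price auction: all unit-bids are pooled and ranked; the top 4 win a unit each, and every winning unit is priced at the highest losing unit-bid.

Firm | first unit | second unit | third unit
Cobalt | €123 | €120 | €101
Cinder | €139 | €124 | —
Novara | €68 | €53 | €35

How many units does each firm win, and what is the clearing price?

Pooled unit-bids ranked (top 4): 139 (Cinder-1), 124 (Cinder-2), 123 (Cobalt-1), 120 (Cobalt-2)
Highest rejected unit-bid = €101.
Allocation: Cinder 2, Cobalt 2.

Cinder 2, Cobalt 2; clearing price €101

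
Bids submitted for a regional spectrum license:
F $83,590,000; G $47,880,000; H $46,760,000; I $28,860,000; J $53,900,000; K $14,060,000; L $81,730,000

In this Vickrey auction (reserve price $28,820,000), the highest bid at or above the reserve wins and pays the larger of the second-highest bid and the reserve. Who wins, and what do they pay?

F pays $81,730,000

Bids in order: 83,590,000 (F) > 81,730,000 (L) > 53,900,000 (J) > 47,880,000 (G) > 46,760,000 (H) > 28,860,000 (I) > …
Highest eligible bid: F at $83,590,000.
max(second-highest $81,730,000, reserve $28,820,000) = $81,730,000; the reserve does not bind.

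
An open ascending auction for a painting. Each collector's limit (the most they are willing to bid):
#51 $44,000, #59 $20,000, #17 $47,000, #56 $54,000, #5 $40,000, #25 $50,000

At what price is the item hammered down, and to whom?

#56 wins at $50,000

Sorting limits: 54,000 (#56) > 50,000 (#25) > 47,000 (#17) > 44,000 (#51) > 40,000 (#5) > 20,000 (#59)
#25 is the last rival to drop out, at $50,000; #56 remains and wins at that price.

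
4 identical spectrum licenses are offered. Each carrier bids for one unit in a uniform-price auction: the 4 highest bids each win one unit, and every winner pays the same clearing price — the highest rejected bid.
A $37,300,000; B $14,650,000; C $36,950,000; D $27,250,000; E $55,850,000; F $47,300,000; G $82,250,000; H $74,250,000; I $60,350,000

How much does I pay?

I pays $47,300,000

Sorting: 82,250,000 (G), 74,250,000 (H), 60,350,000 (I), 55,850,000 (E), 47,300,000 (F), 37,300,000 (A), …
Winners (4 units): G, H, I, E.
Highest unsuccessful bid: $47,300,000 → clearing price.
I wins → pays $47,300,000.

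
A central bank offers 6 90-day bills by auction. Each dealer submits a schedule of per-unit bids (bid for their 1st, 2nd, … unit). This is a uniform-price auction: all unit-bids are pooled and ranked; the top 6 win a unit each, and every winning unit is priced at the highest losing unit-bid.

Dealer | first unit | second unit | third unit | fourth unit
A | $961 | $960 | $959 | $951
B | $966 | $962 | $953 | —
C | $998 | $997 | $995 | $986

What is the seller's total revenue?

Total revenue: $5,766

Pooled unit-bids ranked (top 6): 998 (C-1), 997 (C-2), 995 (C-3), 986 (C-4), 966 (B-1), 962 (B-2)
First bid not allocated: $961.
Allocation: B 2, C 4. Every unit priced at $961.
Revenue = 6 × 961 = $5,766.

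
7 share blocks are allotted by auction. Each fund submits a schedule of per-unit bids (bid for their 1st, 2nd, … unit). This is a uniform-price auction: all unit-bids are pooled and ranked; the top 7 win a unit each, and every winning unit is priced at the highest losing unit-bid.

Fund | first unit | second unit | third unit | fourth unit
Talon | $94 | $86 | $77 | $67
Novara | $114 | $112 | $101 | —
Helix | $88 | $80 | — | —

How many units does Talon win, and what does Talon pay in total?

Merging the schedules and taking the best 7: 114 (Novara-1), 112 (Novara-2), 101 (Novara-3), 94 (Talon-1), 88 (Helix-1), 86 (Talon-2), 80 (Helix-2)
The (k+1)-th unit-bid is $77.
Talon wins 2 unit(s) at $77 each.

Talon: 2 units, pays $154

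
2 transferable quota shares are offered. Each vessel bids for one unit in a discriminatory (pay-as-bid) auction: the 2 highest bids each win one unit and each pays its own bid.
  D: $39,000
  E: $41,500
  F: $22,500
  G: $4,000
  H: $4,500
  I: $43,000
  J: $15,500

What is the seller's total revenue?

Sorting: 43,000 (I), 41,500 (E), 39,000 (D), 22,500 (F), …
Winners (2 units): I, E.
Total revenue = 43,000 + 41,500 = $84,500.

Total revenue: $84,500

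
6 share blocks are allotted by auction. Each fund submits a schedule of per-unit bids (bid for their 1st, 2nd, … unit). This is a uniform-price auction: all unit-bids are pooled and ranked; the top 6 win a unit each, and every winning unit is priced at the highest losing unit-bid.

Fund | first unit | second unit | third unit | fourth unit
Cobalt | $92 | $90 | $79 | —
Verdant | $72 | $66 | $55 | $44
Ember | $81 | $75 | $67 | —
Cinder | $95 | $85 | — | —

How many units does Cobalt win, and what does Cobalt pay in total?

Cobalt: 3 units, pays $225

Pooled unit-bids ranked (top 6): 95 (Cinder-1), 92 (Cobalt-1), 90 (Cobalt-2), 85 (Cinder-2), 81 (Ember-1), 79 (Cobalt-3)
First bid not allocated: $75.
Cobalt wins 3 unit(s) at $75 each.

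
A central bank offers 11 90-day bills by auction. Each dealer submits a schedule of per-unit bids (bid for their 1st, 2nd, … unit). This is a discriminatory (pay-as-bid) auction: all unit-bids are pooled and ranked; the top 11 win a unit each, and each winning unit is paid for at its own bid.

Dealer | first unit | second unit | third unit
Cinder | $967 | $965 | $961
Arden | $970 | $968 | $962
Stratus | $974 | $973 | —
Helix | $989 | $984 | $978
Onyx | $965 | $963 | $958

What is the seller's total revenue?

Total revenue: $10,696

All unit-bids, highest first — top 11: 989 (Helix-1), 984 (Helix-2), 978 (Helix-3), 974 (Stratus-1), 973 (Stratus-2), 970 (Arden-1), 968 (Arden-2), 967 (Cinder-1), 965 (Cinder-2), 965 (Onyx-1), 963 (Onyx-2)
Next rejected bid: $962 (not a price — pay-as-bid).
Each winning unit pays its own bid.
Revenue = 989 + 984 + 978 + 974 + 973 + 970 + 968 + 967 + 965 + 965 + 963 = $10,696.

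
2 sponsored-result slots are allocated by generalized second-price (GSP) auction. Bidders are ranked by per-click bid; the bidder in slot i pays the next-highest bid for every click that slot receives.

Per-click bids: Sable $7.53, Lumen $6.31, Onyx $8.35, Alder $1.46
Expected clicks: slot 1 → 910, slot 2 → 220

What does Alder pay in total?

Alder pays $0.00

Sorting advertisers: $8.35 (Onyx) > $7.53 (Sable) > $6.31 (Lumen) > …
Alder ranks below slot 2 → no slot, pays nothing.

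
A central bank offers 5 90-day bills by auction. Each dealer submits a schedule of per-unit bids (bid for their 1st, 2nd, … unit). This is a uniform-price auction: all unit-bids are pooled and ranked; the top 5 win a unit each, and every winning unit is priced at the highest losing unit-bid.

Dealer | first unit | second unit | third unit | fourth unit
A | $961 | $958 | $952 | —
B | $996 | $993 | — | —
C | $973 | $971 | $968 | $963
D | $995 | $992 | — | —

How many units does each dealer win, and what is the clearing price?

Pooled unit-bids ranked (top 5): 996 (B-1), 995 (D-1), 993 (B-2), 992 (D-2), 973 (C-1)
The (k+1)-th unit-bid is $971.
Allocation: B 2, C 1, D 2.

B 2, C 1, D 2; clearing price $971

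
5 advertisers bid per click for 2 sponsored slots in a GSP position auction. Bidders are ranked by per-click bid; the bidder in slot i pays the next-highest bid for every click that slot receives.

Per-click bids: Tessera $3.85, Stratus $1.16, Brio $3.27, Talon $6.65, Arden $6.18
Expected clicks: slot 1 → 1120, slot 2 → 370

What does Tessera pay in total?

Tessera pays $0.00

Per-click bids in order: $6.65 (Talon) > $6.18 (Arden) > $3.85 (Tessera) > …
Tessera ranks below slot 2 → no slot, pays nothing.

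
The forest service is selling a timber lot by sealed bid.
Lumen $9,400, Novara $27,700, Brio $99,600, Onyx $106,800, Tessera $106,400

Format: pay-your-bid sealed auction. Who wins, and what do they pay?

Bids ranked: 106,800 (Onyx) > 106,400 (Tessera) > 99,600 (Brio) > 27,700 (Novara) > 9,400 (Lumen)
Onyx is highest → pays own bid, $106,800.

Onyx pays $106,800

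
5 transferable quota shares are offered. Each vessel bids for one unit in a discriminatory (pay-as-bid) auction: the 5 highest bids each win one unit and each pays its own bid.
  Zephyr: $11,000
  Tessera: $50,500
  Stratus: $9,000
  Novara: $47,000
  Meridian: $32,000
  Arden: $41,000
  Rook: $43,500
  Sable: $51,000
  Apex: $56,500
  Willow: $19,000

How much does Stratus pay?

Sorting: 56,500 (Apex), 51,000 (Sable), 50,500 (Tessera), 47,000 (Novara), 43,500 (Rook), 41,000 (Arden), 32,000 (Meridian), …
Winners (5 units): Apex, Sable, Tessera, Novara, Rook.
Stratus does not win → $0.

Stratus pays $0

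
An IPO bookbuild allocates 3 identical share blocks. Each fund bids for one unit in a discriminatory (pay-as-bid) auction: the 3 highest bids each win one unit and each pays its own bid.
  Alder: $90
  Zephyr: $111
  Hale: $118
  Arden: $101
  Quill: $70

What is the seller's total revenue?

Sorting: 118 (Hale), 111 (Zephyr), 101 (Arden), 90 (Alder), 70 (Quill)
The 3 highest are Hale, Zephyr, Arden.
Total revenue = 118 + 111 + 101 = $330.

Total revenue: $330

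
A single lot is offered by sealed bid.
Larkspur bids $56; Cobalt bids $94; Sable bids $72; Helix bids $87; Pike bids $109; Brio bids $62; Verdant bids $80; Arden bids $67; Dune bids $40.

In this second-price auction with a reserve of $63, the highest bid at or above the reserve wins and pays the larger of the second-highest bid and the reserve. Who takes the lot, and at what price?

Rule: the highest bid at or above the reserve wins and pays the larger of the second-highest bid and the reserve.
Sorting bids: 109 (Pike) > 94 (Cobalt) > 87 (Helix) > 80 (Verdant) > 72 (Sable) > 67 (Arden) > …
Pike has the top bid at or above the reserve ($109).
max(second-highest $94, reserve $63) = $94; the reserve does not bind.

Pike pays $94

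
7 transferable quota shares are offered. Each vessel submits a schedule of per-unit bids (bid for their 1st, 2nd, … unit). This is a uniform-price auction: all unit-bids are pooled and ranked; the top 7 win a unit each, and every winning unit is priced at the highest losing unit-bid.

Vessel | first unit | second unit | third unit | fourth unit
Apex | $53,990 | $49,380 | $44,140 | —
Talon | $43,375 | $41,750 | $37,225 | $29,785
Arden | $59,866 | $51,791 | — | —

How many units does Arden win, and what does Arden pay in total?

Arden: 2 units, pays $74,450

All unit-bids, highest first — top 7: 59,866 (Arden-1), 53,990 (Apex-1), 51,791 (Arden-2), 49,380 (Apex-2), 44,140 (Apex-3), 43,375 (Talon-1), 41,750 (Talon-2)
The (k+1)-th unit-bid is $37,225.
Arden wins 2 unit(s) at $37,225 each.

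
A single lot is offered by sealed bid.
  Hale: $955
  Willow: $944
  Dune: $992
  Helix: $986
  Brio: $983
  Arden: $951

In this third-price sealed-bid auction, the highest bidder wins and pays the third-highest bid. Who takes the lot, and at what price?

Rule: the highest bidder wins and pays the third-highest bid.
Sorting bids: 992 (Dune) > 986 (Helix) > 983 (Brio) > 955 (Hale) > 951 (Arden) > 944 (Willow)
Dune is highest; pays the third-highest bid, $983.

Dune pays $983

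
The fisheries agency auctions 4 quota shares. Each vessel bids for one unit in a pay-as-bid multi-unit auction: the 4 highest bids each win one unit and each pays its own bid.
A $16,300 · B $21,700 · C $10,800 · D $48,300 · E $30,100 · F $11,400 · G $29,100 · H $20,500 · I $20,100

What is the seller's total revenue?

Total revenue: $129,200

Bids ranked high→low: 48,300 (D), 30,100 (E), 29,100 (G), 21,700 (B), 20,500 (H), 20,100 (I), …
Top 4: D, E, G, B.
Total revenue = 48,300 + 30,100 + 29,100 + 21,700 = $129,200.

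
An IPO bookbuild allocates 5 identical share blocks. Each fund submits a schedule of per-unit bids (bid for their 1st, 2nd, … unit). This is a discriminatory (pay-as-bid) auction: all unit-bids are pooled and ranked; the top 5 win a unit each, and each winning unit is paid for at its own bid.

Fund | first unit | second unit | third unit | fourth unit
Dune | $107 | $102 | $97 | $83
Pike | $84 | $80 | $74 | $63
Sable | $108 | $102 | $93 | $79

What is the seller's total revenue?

Total revenue: $516

Merging the schedules and taking the best 5: 108 (Sable-1), 107 (Dune-1), 102 (Dune-2), 102 (Sable-2), 97 (Dune-3)
Next rejected bid: $93 (not a price — pay-as-bid).
Each winning unit pays its own bid.
Revenue = 108 + 107 + 102 + 102 + 97 = $516.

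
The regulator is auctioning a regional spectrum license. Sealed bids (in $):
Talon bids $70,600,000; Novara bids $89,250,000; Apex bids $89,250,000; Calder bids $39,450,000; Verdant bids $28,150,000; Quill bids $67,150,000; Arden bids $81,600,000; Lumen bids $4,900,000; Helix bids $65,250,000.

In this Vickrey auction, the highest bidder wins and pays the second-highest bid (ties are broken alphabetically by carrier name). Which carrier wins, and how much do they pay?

Rule: the highest bidder wins and pays the second-highest bid.
Bids in order: 89,250,000 (Apex) > 89,250,000 (Novara) > 81,600,000 (Arden) > 70,600,000 (Talon) > 67,150,000 (Quill) > 65,250,000 (Helix) > …
Apex and Novara tie at $89,250,000; tie-break gives it to Apex.
Apex is highest; pays the second-highest bid, $89,250,000.

Apex pays $89,250,000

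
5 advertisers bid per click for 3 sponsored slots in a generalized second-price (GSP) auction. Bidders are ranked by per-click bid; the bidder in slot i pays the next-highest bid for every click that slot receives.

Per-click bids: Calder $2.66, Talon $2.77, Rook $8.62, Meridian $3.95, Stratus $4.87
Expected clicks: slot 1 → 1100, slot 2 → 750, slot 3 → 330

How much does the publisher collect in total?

Total revenue: $9233.60

Ranked by bid: $8.62 (Rook) > $4.87 (Stratus) > $3.95 (Meridian) > $2.77 (Talon) > …
Slot 1: Rook pays $4.87 × 1100 = $5357.00
Slot 2: Stratus pays $3.95 × 750 = $2962.50
Slot 3: Meridian pays $2.77 × 330 = $914.10
Total = $9233.60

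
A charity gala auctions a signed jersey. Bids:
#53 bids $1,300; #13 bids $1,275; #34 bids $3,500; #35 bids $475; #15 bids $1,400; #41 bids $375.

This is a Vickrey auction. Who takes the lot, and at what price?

#34 pays $1,400

Bids in order: 3,500 (#34) > 1,400 (#15) > 1,300 (#53) > 1,275 (#13) > 475 (#35) > 375 (#41)
#34 is highest; pays the second-highest bid, $1,400.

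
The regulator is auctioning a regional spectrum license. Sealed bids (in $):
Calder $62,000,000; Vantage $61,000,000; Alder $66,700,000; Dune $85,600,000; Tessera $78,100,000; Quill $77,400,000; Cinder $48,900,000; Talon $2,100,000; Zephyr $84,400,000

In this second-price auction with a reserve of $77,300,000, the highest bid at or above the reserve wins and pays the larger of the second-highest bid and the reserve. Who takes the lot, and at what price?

Dune pays $84,400,000

Bids ranked: 85,600,000 (Dune) > 84,400,000 (Zephyr) > 78,100,000 (Tessera) > 77,400,000 (Quill) > 66,700,000 (Alder) > 62,000,000 (Calder) > …
Highest eligible bid: Dune at $85,600,000.
max(second-highest $84,400,000, reserve $77,300,000) = $84,400,000; the reserve does not bind.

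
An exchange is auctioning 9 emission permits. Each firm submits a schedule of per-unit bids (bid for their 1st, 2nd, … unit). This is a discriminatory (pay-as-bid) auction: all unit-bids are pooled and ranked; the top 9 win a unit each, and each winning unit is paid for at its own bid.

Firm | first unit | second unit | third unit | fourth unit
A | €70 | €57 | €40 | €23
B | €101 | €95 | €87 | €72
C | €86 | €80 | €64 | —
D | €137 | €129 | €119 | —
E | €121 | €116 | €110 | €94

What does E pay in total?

E pays €441

Pooled unit-bids ranked (top 9): 137 (D-1), 129 (D-2), 121 (E-1), 119 (D-3), 116 (E-2), 110 (E-3), 101 (B-1), 95 (B-2), 94 (E-4)
Next rejected bid: €87 (not a price — pay-as-bid).
E's winning unit-bids: 121 + 116 + 110 + 94 = €441.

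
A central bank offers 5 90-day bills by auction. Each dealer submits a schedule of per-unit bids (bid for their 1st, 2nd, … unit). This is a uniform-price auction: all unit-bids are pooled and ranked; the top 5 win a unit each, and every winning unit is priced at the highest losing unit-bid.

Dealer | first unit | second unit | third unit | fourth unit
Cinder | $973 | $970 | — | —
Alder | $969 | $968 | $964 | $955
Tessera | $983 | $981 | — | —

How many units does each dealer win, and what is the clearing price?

Alder 1, Cinder 2, Tessera 2; clearing price $968

Pooled unit-bids ranked (top 5): 983 (Tessera-1), 981 (Tessera-2), 973 (Cinder-1), 970 (Cinder-2), 969 (Alder-1)
The (k+1)-th unit-bid is $968.
Allocation: Alder 1, Cinder 2, Tessera 2.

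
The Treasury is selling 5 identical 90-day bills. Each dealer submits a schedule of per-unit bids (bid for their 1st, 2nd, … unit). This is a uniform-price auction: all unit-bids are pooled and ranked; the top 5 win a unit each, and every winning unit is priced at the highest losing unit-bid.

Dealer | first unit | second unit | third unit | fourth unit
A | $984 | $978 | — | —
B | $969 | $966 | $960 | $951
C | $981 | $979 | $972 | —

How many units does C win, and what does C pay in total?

C: 3 units, pays $2,907

All unit-bids, highest first — top 5: 984 (A-1), 981 (C-1), 979 (C-2), 978 (A-2), 972 (C-3)
Highest rejected unit-bid = $969.
C wins 3 unit(s) at $969 each.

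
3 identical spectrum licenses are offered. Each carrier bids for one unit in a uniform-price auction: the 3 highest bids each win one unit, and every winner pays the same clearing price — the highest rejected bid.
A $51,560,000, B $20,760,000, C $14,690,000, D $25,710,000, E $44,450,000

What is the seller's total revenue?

Ordering the bids: 51,560,000 (A), 44,450,000 (E), 25,710,000 (D), 20,760,000 (B), 14,690,000 (C)
The 3 highest are A, E, D.
First losing bid is B's $20,760,000, which sets the uniform price.
Total revenue = 3 × $20,760,000 = $62,280,000.

Total revenue: $62,280,000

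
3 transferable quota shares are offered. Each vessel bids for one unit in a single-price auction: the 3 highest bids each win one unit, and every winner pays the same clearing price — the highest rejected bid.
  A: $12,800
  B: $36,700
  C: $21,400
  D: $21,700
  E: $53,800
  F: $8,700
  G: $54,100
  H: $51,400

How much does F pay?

Bids ranked high→low: 54,100 (G), 53,800 (E), 51,400 (H), 36,700 (B), 21,700 (D), …
Winners (3 units): G, E, H.
First losing bid is B's $36,700, which sets the uniform price.
F does not win → pays $0.

F pays $0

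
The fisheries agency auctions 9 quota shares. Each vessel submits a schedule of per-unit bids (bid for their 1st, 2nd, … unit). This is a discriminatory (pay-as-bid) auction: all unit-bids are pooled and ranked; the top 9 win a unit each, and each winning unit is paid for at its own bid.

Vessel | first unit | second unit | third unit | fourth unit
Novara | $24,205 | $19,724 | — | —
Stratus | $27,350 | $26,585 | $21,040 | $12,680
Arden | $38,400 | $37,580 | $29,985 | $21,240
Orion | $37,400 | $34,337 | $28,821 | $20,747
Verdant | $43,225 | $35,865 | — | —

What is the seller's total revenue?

Total revenue: $312,963

All unit-bids, highest first — top 9: 43,225 (Verdant-1), 38,400 (Arden-1), 37,580 (Arden-2), 37,400 (Orion-1), 35,865 (Verdant-2), 34,337 (Orion-2), 29,985 (Arden-3), 28,821 (Orion-3), 27,350 (Stratus-1)
Next rejected bid: $26,585 (not a price — pay-as-bid).
Each winning unit pays its own bid.
Revenue = 43,225 + 38,400 + 37,580 + 37,400 + 35,865 + 34,337 + 29,985 + 28,821 + 27,350 = $312,963.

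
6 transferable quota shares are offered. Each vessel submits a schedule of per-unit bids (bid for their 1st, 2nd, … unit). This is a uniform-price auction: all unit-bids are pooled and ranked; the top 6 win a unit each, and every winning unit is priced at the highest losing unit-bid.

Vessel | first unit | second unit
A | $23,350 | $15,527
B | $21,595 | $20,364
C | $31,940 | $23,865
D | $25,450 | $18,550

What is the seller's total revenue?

All unit-bids, highest first — top 6: 31,940 (C-1), 25,450 (D-1), 23,865 (C-2), 23,350 (A-1), 21,595 (B-1), 20,364 (B-2)
Highest rejected unit-bid = $18,550.
Allocation: A 1, B 2, C 2, D 1. Every unit priced at $18,550.
Revenue = 6 × 18,550 = $111,300.

Total revenue: $111,300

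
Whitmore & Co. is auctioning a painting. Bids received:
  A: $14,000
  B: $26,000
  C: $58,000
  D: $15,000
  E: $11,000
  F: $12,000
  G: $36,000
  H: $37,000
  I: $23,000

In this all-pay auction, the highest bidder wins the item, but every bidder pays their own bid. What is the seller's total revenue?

Total revenue: $232,000

Bids in order: 58,000 (C) > 37,000 (H) > 36,000 (G) > 26,000 (B) > 23,000 (I) > 15,000 (D) > …
C wins with the top bid; all bids are sunk regardless.
Every bidder forfeits their bid regardless of winning.
Revenue = 14,000 + 26,000 + 58,000 + 15,000 + 11,000 + 12,000 + 36,000 + 37,000 + 23,000 = $232,000.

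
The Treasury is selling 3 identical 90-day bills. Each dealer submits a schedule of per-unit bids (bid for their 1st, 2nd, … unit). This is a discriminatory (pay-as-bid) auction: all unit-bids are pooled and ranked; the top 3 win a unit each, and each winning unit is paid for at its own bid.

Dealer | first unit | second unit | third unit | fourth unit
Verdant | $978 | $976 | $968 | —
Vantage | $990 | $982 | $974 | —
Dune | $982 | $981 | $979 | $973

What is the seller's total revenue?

Total revenue: $2,954

Pooled unit-bids ranked (top 3): 990 (Vantage-1), 982 (Vantage-2), 982 (Dune-1)
Next rejected bid: $981 (not a price — pay-as-bid).
Each winning unit pays its own bid.
Revenue = 990 + 982 + 982 = $2,954.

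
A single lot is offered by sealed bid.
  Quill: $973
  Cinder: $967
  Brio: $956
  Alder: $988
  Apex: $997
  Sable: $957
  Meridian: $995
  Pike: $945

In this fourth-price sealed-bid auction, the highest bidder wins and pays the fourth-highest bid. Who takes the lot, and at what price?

Bids in order: 997 (Apex) > 995 (Meridian) > 988 (Alder) > 973 (Quill) > 967 (Cinder) > 957 (Sable) > …
Apex wins; payment is bid #4 in the ranking = $973.

Apex pays $973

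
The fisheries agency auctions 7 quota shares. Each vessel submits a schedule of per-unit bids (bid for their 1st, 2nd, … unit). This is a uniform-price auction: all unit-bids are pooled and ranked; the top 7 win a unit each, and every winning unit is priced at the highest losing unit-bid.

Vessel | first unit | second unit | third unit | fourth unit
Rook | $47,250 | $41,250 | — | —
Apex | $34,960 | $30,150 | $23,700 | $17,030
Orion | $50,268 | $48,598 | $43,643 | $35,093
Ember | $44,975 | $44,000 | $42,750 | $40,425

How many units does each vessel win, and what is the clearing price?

Ember 3, Orion 3, Rook 1; clearing price $41,250

All unit-bids, highest first — top 7: 50,268 (Orion-1), 48,598 (Orion-2), 47,250 (Rook-1), 44,975 (Ember-1), 44,000 (Ember-2), 43,643 (Orion-3), 42,750 (Ember-3)
First bid not allocated: $41,250.
Allocation: Ember 3, Orion 3, Rook 1.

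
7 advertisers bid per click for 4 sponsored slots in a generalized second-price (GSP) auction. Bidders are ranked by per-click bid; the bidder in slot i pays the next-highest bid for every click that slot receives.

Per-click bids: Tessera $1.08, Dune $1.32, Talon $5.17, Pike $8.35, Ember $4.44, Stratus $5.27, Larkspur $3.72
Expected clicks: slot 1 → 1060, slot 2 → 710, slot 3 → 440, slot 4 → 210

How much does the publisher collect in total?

Ranked by bid: $8.35 (Pike) > $5.27 (Stratus) > $5.17 (Talon) > $4.44 (Ember) > $3.72 (Larkspur) > …
Slot 1: Pike pays $5.27 × 1060 = $5586.20
Slot 2: Stratus pays $5.17 × 710 = $3670.70
Slot 3: Talon pays $4.44 × 440 = $1953.60
Slot 4: Ember pays $3.72 × 210 = $781.20
Total = $11991.70

Total revenue: $11991.70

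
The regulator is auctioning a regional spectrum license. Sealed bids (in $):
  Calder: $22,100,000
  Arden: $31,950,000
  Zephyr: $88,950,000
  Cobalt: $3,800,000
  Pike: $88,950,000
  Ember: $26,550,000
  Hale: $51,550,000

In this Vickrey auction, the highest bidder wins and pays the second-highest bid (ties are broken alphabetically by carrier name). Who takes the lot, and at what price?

Pike pays $88,950,000

Rule: the highest bidder wins and pays the second-highest bid.
Sorting bids: 88,950,000 (Pike) > 88,950,000 (Zephyr) > 51,550,000 (Hale) > 31,950,000 (Arden) > 26,550,000 (Ember) > 22,100,000 (Calder) > …
Tie at $88,950,000 → Pike wins by tie-break.
Second-price: Pike pays Zephyr's bid of $88,950,000.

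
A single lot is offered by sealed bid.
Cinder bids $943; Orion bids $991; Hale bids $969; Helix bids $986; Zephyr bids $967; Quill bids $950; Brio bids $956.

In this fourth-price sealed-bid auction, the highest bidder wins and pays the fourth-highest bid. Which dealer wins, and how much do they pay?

Orion pays $967

Rule: the highest bidder wins and pays the fourth-highest bid.
Sorting bids: 991 (Orion) > 986 (Helix) > 969 (Hale) > 967 (Zephyr) > 956 (Brio) > 950 (Quill) > …
Orion wins; payment is bid #4 in the ranking = $967.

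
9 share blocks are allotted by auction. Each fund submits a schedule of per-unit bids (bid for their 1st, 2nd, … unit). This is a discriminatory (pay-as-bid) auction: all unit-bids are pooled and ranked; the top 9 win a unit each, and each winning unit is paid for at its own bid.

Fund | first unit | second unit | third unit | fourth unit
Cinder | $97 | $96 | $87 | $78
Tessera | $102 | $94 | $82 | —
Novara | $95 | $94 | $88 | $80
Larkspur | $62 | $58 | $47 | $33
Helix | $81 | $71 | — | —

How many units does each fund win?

Merging the schedules and taking the best 9: 102 (Tessera-1), 97 (Cinder-1), 96 (Cinder-2), 95 (Novara-1), 94 (Tessera-2), 94 (Novara-2), 88 (Novara-3), 87 (Cinder-3), 82 (Tessera-3)
Next rejected bid: $81 (not a price — pay-as-bid).
Allocation: Cinder 3, Novara 3, Tessera 3.

Cinder 3, Novara 3, Tessera 3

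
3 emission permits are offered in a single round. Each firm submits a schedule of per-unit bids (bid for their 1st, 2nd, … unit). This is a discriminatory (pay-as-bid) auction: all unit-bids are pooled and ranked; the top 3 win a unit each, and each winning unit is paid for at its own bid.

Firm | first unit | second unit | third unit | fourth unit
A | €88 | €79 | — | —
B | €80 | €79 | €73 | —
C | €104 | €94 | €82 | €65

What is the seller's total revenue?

Total revenue: €286

All unit-bids, highest first — top 3: 104 (C-1), 94 (C-2), 88 (A-1)
Next rejected bid: €82 (not a price — pay-as-bid).
Each winning unit pays its own bid.
Revenue = 104 + 94 + 88 = €286.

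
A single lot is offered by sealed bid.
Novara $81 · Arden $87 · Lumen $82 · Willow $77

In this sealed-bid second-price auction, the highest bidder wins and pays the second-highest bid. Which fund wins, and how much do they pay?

Arden pays $82

Bids ranked: 87 (Arden) > 82 (Lumen) > 81 (Novara) > 77 (Willow)
Arden wins with the highest bid; price is set by the runner-up at $82.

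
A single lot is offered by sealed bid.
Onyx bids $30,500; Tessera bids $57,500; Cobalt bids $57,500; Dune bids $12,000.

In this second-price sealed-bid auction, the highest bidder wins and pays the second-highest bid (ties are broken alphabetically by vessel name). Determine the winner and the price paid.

Cobalt pays $57,500

Rule: the highest bidder wins and pays the second-highest bid.
Sorting bids: 57,500 (Cobalt) > 57,500 (Tessera) > 30,500 (Onyx) > 12,000 (Dune)
Cobalt and Tessera tie at $57,500; tie-break gives it to Cobalt.
Cobalt wins with the highest bid; price is set by the runner-up at $57,500.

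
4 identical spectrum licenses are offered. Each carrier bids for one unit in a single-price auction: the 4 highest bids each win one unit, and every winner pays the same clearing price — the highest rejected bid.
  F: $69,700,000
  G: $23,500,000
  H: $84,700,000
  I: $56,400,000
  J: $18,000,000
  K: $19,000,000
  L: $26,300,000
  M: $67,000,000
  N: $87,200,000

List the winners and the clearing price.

Bids ranked high→low: 87,200,000 (N), 84,700,000 (H), 69,700,000 (F), 67,000,000 (M), 56,400,000 (I), 26,300,000 (L), …
Top 4: N, H, F, M.
First losing bid is I's $56,400,000, which sets the uniform price.

N, H, F, M; each pays $56,400,000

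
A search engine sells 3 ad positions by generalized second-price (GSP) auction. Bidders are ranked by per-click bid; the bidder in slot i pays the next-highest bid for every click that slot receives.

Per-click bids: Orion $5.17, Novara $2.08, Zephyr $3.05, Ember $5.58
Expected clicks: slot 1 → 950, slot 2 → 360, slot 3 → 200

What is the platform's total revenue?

Per-click bids in order: $5.58 (Ember) > $5.17 (Orion) > $3.05 (Zephyr) > $2.08 (Novara)
Slot 1: Ember pays $5.17 × 950 = $4911.50
Slot 2: Orion pays $3.05 × 360 = $1098.00
Slot 3: Zephyr pays $2.08 × 200 = $416.00
Total = $6425.50

Total revenue: $6425.50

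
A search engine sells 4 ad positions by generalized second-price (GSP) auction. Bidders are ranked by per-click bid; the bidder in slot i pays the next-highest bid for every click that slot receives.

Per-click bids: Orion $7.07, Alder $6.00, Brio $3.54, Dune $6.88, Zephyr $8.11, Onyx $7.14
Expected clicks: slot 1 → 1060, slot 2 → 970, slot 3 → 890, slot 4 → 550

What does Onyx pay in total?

Onyx pays $6857.90

Per-click bids in order: $8.11 (Zephyr) > $7.14 (Onyx) > $7.07 (Orion) > $6.88 (Dune) > $6.00 (Alder) > …
Onyx holds slot 2 → pays next bid $7.07 × 970 clicks = $6857.90.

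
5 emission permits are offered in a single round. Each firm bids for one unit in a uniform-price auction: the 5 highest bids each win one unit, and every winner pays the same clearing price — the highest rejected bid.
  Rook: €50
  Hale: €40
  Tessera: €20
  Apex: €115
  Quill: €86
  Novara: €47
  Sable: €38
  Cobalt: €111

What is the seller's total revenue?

Ordering the bids: 115 (Apex), 111 (Cobalt), 86 (Quill), 50 (Rook), 47 (Novara), 40 (Hale), 38 (Sable), …
Winners (5 units): Apex, Cobalt, Quill, Rook, Novara.
First losing bid is Hale's €40, which sets the uniform price.
Total revenue = 5 × €40 = €200.

Total revenue: €200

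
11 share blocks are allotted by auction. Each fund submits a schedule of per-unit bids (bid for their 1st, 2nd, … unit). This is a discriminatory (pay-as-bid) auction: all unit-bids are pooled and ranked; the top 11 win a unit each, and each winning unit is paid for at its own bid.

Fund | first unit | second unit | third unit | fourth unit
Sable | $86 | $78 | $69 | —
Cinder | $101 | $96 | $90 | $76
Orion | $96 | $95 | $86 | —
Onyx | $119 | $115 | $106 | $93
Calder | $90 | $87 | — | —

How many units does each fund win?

Calder 2, Cinder 3, Onyx 4, Orion 2

All unit-bids, highest first — top 11: 119 (Onyx-1), 115 (Onyx-2), 106 (Onyx-3), 101 (Cinder-1), 96 (Cinder-2), 96 (Orion-1), 95 (Orion-2), 93 (Onyx-4), 90 (Cinder-3), 90 (Calder-1), 87 (Calder-2)
Next rejected bid: $86 (not a price — pay-as-bid).
Allocation: Calder 2, Cinder 3, Onyx 4, Orion 2.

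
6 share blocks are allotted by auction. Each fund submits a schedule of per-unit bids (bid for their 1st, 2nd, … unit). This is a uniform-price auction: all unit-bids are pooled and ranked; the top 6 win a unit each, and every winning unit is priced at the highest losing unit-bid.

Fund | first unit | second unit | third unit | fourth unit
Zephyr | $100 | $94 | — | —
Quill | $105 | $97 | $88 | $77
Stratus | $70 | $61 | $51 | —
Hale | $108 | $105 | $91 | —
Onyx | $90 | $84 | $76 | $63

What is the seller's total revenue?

Total revenue: $546

Merging the schedules and taking the best 6: 108 (Hale-1), 105 (Quill-1), 105 (Hale-2), 100 (Zephyr-1), 97 (Quill-2), 94 (Zephyr-2)
First bid not allocated: $91.
Allocation: Hale 2, Quill 2, Zephyr 2. Every unit priced at $91.
Revenue = 6 × 91 = $546.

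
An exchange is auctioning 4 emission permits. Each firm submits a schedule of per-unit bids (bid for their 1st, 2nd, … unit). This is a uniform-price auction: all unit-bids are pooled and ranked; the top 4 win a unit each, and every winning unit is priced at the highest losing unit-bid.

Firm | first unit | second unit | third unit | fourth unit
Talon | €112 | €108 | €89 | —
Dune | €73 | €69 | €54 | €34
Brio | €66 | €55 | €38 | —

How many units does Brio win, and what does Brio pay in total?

Brio: 0 units, pays €0

All unit-bids, highest first — top 4: 112 (Talon-1), 108 (Talon-2), 89 (Talon-3), 73 (Dune-1)
First bid not allocated: €69.
Brio wins 0 unit(s) at €69 each.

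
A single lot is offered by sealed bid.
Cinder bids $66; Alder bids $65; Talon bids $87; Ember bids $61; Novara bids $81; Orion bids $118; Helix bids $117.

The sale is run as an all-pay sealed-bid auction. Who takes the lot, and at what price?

Rule: the highest bidder wins the item, but every bidder pays their own bid.
Bids in order: 118 (Orion) > 117 (Helix) > 87 (Talon) > 81 (Novara) > 66 (Cinder) > 65 (Alder) > …
Orion is highest and takes the item; every bidder forfeits their bid.

Orion pays $118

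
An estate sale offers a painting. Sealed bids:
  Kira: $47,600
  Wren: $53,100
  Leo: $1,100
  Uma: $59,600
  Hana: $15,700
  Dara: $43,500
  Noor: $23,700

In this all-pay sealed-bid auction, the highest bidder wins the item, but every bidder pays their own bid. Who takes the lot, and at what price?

Uma pays $59,600

Bids in order: 59,600 (Uma) > 53,100 (Wren) > 47,600 (Kira) > 43,500 (Dara) > 23,700 (Noor) > 15,700 (Hana) > …
Uma is highest and takes the item; every bidder forfeits their bid.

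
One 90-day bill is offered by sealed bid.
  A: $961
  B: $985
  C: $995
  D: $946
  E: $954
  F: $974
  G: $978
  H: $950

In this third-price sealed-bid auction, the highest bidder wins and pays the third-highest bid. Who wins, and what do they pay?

Bids ranked: 995 (C) > 985 (B) > 978 (G) > 974 (F) > 961 (A) > 954 (E) > …
C wins; payment is bid #3 in the ranking = $978.

C pays $978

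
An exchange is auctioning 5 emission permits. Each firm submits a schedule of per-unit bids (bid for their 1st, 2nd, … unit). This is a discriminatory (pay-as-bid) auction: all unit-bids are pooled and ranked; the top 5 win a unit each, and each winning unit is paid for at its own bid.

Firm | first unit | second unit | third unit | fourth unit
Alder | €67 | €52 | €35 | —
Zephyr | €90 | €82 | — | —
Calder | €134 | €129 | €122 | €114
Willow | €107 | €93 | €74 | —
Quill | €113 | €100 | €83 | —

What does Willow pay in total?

Merging the schedules and taking the best 5: 134 (Calder-1), 129 (Calder-2), 122 (Calder-3), 114 (Calder-4), 113 (Quill-1)
Next rejected bid: €107 (not a price — pay-as-bid).
Willow wins no units.

Willow pays €0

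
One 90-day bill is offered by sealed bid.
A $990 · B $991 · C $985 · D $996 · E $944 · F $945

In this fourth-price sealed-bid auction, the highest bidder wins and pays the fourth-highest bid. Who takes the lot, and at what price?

Bids in order: 996 (D) > 991 (B) > 990 (A) > 985 (C) > 945 (F) > 944 (E)
D wins; payment is bid #4 in the ranking = $985.

D pays $985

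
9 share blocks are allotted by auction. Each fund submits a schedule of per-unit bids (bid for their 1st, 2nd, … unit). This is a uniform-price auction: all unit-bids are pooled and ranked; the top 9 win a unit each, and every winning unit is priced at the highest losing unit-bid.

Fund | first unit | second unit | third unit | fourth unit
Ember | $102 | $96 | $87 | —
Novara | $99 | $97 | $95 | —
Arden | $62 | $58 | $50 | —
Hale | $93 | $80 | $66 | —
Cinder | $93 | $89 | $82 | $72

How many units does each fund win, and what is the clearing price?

Pooled unit-bids ranked (top 9): 102 (Ember-1), 99 (Novara-1), 97 (Novara-2), 96 (Ember-2), 95 (Novara-3), 93 (Hale-1), 93 (Cinder-1), 89 (Cinder-2), 87 (Ember-3)
First bid not allocated: $82.
Allocation: Cinder 2, Ember 3, Hale 1, Novara 3.

Cinder 2, Ember 3, Hale 1, Novara 3; clearing price $82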